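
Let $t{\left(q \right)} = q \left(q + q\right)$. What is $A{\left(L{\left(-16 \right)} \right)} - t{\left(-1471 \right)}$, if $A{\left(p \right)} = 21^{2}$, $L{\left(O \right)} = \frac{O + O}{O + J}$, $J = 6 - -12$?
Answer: $-4327241$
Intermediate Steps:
$t{\left(q \right)} = 2 q^{2}$ ($t{\left(q \right)} = q 2 q = 2 q^{2}$)
$J = 18$ ($J = 6 + 12 = 18$)
$L{\left(O \right)} = \frac{2 O}{18 + O}$ ($L{\left(O \right)} = \frac{O + O}{O + 18} = \frac{2 O}{18 + O}$)
$A{\left(p \right)} = 441$
$A{\left(L{\left(-16 \right)} \right)} - t{\left(-1471 \right)} = 441 - 2 \left(-1471\right)^{2} = 441 - 2 \cdot 2163841 = 441 - 4327682 = -4327241$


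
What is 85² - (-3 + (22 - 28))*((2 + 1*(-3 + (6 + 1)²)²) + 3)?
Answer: 26314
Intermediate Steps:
85² - (-3 + (22 - 28))*((2 + 1*(-3 + (6 + 1)²)²) + 3) = 7225 - (-3 - 6)*((2 + 1*(-3 + 7²)²) + 3) = 7225 - (-9)*((2 + 1*(-3 + 49)²) + 3) = 7225 - (-9)*((2 + 1*46²) + 3) = 7225 - (-9)*((2 + 1*2116) + 3) = 7225 - (-9)*((2 + 2116) + 3) = 7225 - (-9)*(2118 + 3) = 7225 - (-9)*2121 = 7225 - 1*(-19089) = 7225 + 19089 = 26314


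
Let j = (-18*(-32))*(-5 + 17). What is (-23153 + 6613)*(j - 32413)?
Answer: 421786540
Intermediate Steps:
j = 6912 (j = 576*12 = 6912)
(-23153 + 6613)*(j - 32413) = (-23153 + 6613)*(6912 - 32413) = -16540*(-25501) = 421786540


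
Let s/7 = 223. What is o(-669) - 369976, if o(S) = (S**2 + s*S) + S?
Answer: -967393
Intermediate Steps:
s = 1561 (s = 7*223 = 1561)
o(S) = S**2 + 1562*S (o(S) = (S**2 + 1561*S) + S = S**2 + 1562*S)
o(-669) - 369976 = -669*(1562 - 669) - 369976 = -669*893 - 369976 = -597417 - 369976 = -967393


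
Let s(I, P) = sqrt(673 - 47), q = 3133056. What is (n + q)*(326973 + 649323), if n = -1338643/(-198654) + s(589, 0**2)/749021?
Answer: 101273697272065172/33109 + 976296*sqrt(626)/749021 ≈ 3.0588e+12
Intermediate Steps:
s(I, P) = sqrt(626)
n = 1338643/198654 + sqrt(626)/749021 (n = -1338643/(-198654) + sqrt(626)/749021 = -1338643*(-1/198654) + sqrt(626)*(1/749021) = 1338643/198654 + sqrt(626)/749021 ≈ 6.7386)
(n + q)*(326973 + 649323) = ((1338643/198654 + sqrt(626)/749021) + 3133056)*(326973 + 649323) = (622395445267/198654 + sqrt(626)/749021)*976296 = 101273697272065172/33109 + 976296*sqrt(626)/749021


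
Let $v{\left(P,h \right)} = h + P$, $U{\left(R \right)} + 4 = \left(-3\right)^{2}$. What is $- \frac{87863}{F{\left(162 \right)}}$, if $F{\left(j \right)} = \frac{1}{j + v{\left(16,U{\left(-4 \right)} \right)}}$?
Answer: $-16078929$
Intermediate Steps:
$U{\left(R \right)} = 5$ ($U{\left(R \right)} = -4 + \left(-3\right)^{2} = -4 + 9 = 5$)
$v{\left(P,h \right)} = P + h$
$F{\left(j \right)} = \frac{1}{21 + j}$ ($F{\left(j \right)} = \frac{1}{j + \left(16 + 5\right)} = \frac{1}{j + 21} = \frac{1}{21 + j}$)
$- \frac{87863}{F{\left(162 \right)}} = - \frac{87863}{\frac{1}{21 + 162}} = - \frac{87863}{\frac{1}{183}} = - 87863 \frac{1}{\frac{1}{183}} = \left(-87863\right) 183 = -16078929$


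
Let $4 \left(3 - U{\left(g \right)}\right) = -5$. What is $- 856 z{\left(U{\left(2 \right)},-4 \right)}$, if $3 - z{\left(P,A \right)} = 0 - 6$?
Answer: $-7704$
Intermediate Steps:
$U{\left(g \right)} = \frac{17}{4}$ ($U{\left(g \right)} = 3 - - \frac{5}{4} = 3 + \frac{5}{4} = \frac{17}{4}$)
$z{\left(P,A \right)} = 9$ ($z{\left(P,A \right)} = 3 - \left(0 - 6\right) = 3 - -6 = 3 + 6 = 9$)
$- 856 z{\left(U{\left(2 \right)},-4 \right)} = \left(-856\right) 9 = -7704$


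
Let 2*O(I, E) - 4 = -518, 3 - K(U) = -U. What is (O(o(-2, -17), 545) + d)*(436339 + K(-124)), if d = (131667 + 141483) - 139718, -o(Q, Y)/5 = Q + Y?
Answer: 58093332150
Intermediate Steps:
K(U) = 3 + U (K(U) = 3 - (-1)*U = 3 + U)
o(Q, Y) = -5*Q - 5*Y (o(Q, Y) = -5*(Q + Y) = -5*Q - 5*Y)
O(I, E) = -257 (O(I, E) = 2 + (1/2)*(-518) = 2 - 259 = -257)
d = 133432 (d = 273150 - 139718 = 133432)
(O(o(-2, -17), 545) + d)*(436339 + K(-124)) = (-257 + 133432)*(436339 + (3 - 124)) = 133175*(436339 - 121) = 133175*436218 = 58093332150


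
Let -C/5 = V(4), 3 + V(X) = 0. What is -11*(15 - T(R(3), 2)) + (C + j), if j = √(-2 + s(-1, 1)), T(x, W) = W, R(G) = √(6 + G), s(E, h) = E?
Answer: -128 + I*√3 ≈ -128.0 + 1.732*I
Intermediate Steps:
V(X) = -3 (V(X) = -3 + 0 = -3)
C = 15 (C = -5*(-3) = 15)
j = I*√3 (j = √(-2 - 1) = √(-3) = I*√3 ≈ 1.732*I)
-11*(15 - T(R(3), 2)) + (C + j) = -11*(15 - 1*2) + (15 + I*√3) = -11*(15 - 2) + (15 + I*√3) = -11*13 + (15 + I*√3) = -143 + (15 + I*√3) = -128 + I*√3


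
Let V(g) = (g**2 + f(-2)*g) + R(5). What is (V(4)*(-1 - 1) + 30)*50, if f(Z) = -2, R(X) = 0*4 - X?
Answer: 1200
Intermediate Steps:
R(X) = -X (R(X) = 0 - X = -X)
V(g) = -5 + g**2 - 2*g (V(g) = (g**2 - 2*g) - 1*5 = (g**2 - 2*g) - 5 = -5 + g**2 - 2*g)
(V(4)*(-1 - 1) + 30)*50 = ((-5 + 4**2 - 2*4)*(-1 - 1) + 30)*50 = ((-5 + 16 - 8)*(-2) + 30)*50 = (3*(-2) + 30)*50 = (-6 + 30)*50 = 24*50 = 1200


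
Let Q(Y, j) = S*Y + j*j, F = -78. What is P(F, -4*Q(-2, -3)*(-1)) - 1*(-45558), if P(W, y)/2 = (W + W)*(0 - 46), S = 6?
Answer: 59910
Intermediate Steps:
Q(Y, j) = j² + 6*Y (Q(Y, j) = 6*Y + j*j = 6*Y + j² = j² + 6*Y)
P(W, y) = -184*W (P(W, y) = 2*((W + W)*(0 - 46)) = 2*((2*W)*(-46)) = 2*(-92*W) = -184*W)
P(F, -4*Q(-2, -3)*(-1)) - 1*(-45558) = -184*(-78) - 1*(-45558) = 14352 + 45558 = 59910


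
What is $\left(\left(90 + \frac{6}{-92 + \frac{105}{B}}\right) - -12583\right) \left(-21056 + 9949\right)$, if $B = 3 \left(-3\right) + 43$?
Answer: $- \frac{425512224425}{3023} \approx -1.4076 \cdot 10^{8}$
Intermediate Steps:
$B = 34$ ($B = -9 + 43 = 34$)
$\left(\left(90 + \frac{6}{-92 + \frac{105}{B}}\right) - -12583\right) \left(-21056 + 9949\right) = \left(\left(90 + \frac{6}{-92 + \frac{105}{34}}\right) - -12583\right) \left(-21056 + 9949\right) = \left(\left(90 + \frac{6}{-92 + 105 \cdot \frac{1}{34}}\right) + \left(-598 + 13181\right)\right) \left(-11107\right) = \left(\left(90 + \frac{6}{-92 + \frac{105}{34}}\right) + 12583\right) \left(-11107\right) = \left(\left(90 + \frac{6}{- \frac{3023}{34}}\right) + 12583\right) \left(-11107\right) = \left(\left(90 + 6 \left(- \frac{34}{3023}\right)\right) + 12583\right) \left(-11107\right) = \left(\left(90 - \frac{204}{3023}\right) + 12583\right) \left(-11107\right) = \left(\frac{271866}{3023} + 12583\right) \left(-11107\right) = \frac{38310275}{3023} \left(-11107\right) = - \frac{425512224425}{3023}$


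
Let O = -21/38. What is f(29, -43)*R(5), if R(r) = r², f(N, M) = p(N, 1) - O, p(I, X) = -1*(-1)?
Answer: 1475/38 ≈ 38.816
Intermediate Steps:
p(I, X) = 1
O = -21/38 (O = -21*1/38 = -21/38 ≈ -0.55263)
f(N, M) = 59/38 (f(N, M) = 1 - 1*(-21/38) = 1 + 21/38 = 59/38)
f(29, -43)*R(5) = (59/38)*5² = (59/38)*25 = 1475/38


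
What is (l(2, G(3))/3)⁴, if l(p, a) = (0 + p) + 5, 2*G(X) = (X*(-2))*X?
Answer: 2401/81 ≈ 29.642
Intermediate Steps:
G(X) = -X² (G(X) = ((X*(-2))*X)/2 = ((-2*X)*X)/2 = (-2*X²)/2 = -X²)
l(p, a) = 5 + p (l(p, a) = p + 5 = 5 + p)
(l(2, G(3))/3)⁴ = ((5 + 2)/3)⁴ = (7*(⅓))⁴ = (7/3)⁴ = 2401/81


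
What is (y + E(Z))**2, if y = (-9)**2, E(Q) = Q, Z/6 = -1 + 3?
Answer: 8649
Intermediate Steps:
Z = 12 (Z = 6*(-1 + 3) = 6*2 = 12)
y = 81
(y + E(Z))**2 = (81 + 12)**2 = 93**2 = 8649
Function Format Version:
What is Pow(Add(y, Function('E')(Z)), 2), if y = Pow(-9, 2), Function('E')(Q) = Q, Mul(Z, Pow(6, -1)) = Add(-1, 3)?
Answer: 8649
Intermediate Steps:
Z = 12 (Z = Mul(6, Add(-1, 3)) = Mul(6, 2) = 12)
y = 81
Pow(Add(y, Function('E')(Z)), 2) = Pow(Add(81, 12), 2) = Pow(93, 2) = 8649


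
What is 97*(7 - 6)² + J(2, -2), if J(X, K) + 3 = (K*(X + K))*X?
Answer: 94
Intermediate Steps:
J(X, K) = -3 + K*X*(K + X) (J(X, K) = -3 + (K*(X + K))*X = -3 + (K*(K + X))*X = -3 + K*X*(K + X))
97*(7 - 6)² + J(2, -2) = 97*(7 - 6)² + (-3 - 2*2² + 2*(-2)²) = 97*1² + (-3 - 2*4 + 2*4) = 97*1 + (-3 - 8 + 8) = 97 - 3 = 94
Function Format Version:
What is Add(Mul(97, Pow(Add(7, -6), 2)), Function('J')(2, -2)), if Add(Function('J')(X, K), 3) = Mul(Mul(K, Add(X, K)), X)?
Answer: 94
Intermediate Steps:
Function('J')(X, K) = Add(-3, Mul(K, X, Add(K, X))) (Function('J')(X, K) = Add(-3, Mul(Mul(K, Add(X, K)), X)) = Add(-3, Mul(Mul(K, Add(K, X)), X)) = Add(-3, Mul(K, X, Add(K, X))))
Add(Mul(97, Pow(Add(7, -6), 2)), Function('J')(2, -2)) = Add(Mul(97, Pow(Add(7, -6), 2)), Add(-3, Mul(-2, Pow(2, 2)), Mul(2, Pow(-2, 2)))) = Add(Mul(97, Pow(1, 2)), Add(-3, Mul(-2, 4), Mul(2, 4))) = Add(Mul(97, 1), Add(-3, -8, 8)) = Add(97, -3) = 94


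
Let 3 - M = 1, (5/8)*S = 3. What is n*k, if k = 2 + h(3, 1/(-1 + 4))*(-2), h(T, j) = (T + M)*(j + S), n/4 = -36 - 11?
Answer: 27824/3 ≈ 9274.7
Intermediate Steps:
S = 24/5 (S = (8/5)*3 = 24/5 ≈ 4.8000)
M = 2 (M = 3 - 1*1 = 3 - 1 = 2)
n = -188 (n = 4*(-36 - 11) = 4*(-47) = -188)
h(T, j) = (2 + T)*(24/5 + j) (h(T, j) = (T + 2)*(j + 24/5) = (2 + T)*(24/5 + j))
k = -148/3 (k = 2 + (48/5 + 2/(-1 + 4) + (24/5)*3 + 3/(-1 + 4))*(-2) = 2 + (48/5 + 2/3 + 72/5 + 3/3)*(-2) = 2 + (48/5 + 2*(⅓) + 72/5 + 3*(⅓))*(-2) = 2 + (48/5 + ⅔ + 72/5 + 1)*(-2) = 2 + (77/3)*(-2) = 2 - 154/3 = -148/3 ≈ -49.333)
n*k = -188*(-148/3) = 27824/3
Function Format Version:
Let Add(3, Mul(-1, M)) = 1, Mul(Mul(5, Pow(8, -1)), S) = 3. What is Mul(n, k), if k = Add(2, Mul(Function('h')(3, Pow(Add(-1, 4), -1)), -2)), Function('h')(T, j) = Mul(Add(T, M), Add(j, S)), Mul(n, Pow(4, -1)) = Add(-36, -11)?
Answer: Rational(27824, 3) ≈ 9274.7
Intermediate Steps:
S = Rational(24, 5) (S = Mul(Rational(8, 5), 3) = Rational(24, 5) ≈ 4.8000)
M = 2 (M = Add(3, Mul(-1, 1)) = Add(3, -1) = 2)
n = -188 (n = Mul(4, Add(-36, -11)) = Mul(4, -47) = -188)
Function('h')(T, j) = Mul(Add(2, T), Add(Rational(24, 5), j)) (Function('h')(T, j) = Mul(Add(T, 2), Add(j, Rational(24, 5))) = Mul(Add(2, T), Add(Rational(24, 5), j)))
k = Rational(-148, 3) (k = Add(2, Mul(Add(Rational(48, 5), Mul(2, Pow(Add(-1, 4), -1)), Mul(Rational(24, 5), 3), Mul(3, Pow(Add(-1, 4), -1))), -2)) = Add(2, Mul(Add(Rational(48, 5), Mul(2, Pow(3, -1)), Rational(72, 5), Mul(3, Pow(3, -1))), -2)) = Add(2, Mul(Add(Rational(48, 5), Mul(2, Rational(1, 3)), Rational(72, 5), Mul(3, Rational(1, 3))), -2)) = Add(2, Mul(Add(Rational(48, 5), Rational(2, 3), Rational(72, 5), 1), -2)) = Add(2, Mul(Rational(77, 3), -2)) = Add(2, Rational(-154, 3)) = Rational(-148, 3) ≈ -49.333)
Mul(n, k) = Mul(-188, Rational(-148, 3)) = Rational(27824, 3)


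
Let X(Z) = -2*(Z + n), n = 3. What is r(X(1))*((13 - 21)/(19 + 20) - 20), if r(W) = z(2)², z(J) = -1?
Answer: -788/39 ≈ -20.205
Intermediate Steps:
X(Z) = -6 - 2*Z (X(Z) = -2*(Z + 3) = -2*(3 + Z) = -6 - 2*Z)
r(W) = 1 (r(W) = (-1)² = 1)
r(X(1))*((13 - 21)/(19 + 20) - 20) = 1*((13 - 21)/(19 + 20) - 20) = 1*(-8/39 - 20) = 1*(-788/39) = -788/39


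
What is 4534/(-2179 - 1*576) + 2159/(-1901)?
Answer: -14567179/5237255 ≈ -2.7815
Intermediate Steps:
4534/(-2179 - 1*576) + 2159/(-1901) = 4534/(-2179 - 576) + 2159*(-1/1901) = 4534/(-2755) - 2159/1901 = 4534*(-1/2755) - 2159/1901 = -4534/2755 - 2159/1901 = -14567179/5237255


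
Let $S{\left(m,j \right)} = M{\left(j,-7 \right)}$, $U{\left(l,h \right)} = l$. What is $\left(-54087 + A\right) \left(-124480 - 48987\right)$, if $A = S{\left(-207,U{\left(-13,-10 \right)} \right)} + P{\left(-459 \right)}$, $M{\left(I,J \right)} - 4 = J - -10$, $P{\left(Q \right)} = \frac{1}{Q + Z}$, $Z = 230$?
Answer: $\frac{2148271010907}{229} \approx 9.3811 \cdot 10^{9}$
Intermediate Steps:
$P{\left(Q \right)} = \frac{1}{230 + Q}$ ($P{\left(Q \right)} = \frac{1}{Q + 230} = \frac{1}{230 + Q}$)
$M{\left(I,J \right)} = 14 + J$ ($M{\left(I,J \right)} = 4 + \left(J - -10\right) = 4 + \left(J + 10\right) = 4 + \left(10 + J\right) = 14 + J$)
$S{\left(m,j \right)} = 7$ ($S{\left(m,j \right)} = 14 - 7 = 7$)
$A = \frac{1602}{229}$ ($A = 7 + \frac{1}{230 - 459} = 7 + \frac{1}{-229} = 7 - \frac{1}{229} = \frac{1602}{229} \approx 6.9956$)
$\left(-54087 + A\right) \left(-124480 - 48987\right) = \left(-54087 + \frac{1602}{229}\right) \left(-124480 - 48987\right) = \left(- \frac{12384321}{229}\right) \left(-173467\right) = \frac{2148271010907}{229}$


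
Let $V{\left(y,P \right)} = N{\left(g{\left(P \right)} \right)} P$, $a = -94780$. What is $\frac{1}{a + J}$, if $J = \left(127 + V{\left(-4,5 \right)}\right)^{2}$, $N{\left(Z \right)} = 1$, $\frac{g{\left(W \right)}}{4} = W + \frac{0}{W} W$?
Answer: $- \frac{1}{77356} \approx -1.2927 \cdot 10^{-5}$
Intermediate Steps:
$g{\left(W \right)} = 4 W$ ($g{\left(W \right)} = 4 \left(W + \frac{0}{W} W\right) = 4 \left(W + 0 W\right) = 4 \left(W + 0\right) = 4 W$)
$V{\left(y,P \right)} = P$ ($V{\left(y,P \right)} = 1 P = P$)
$J = 17424$ ($J = \left(127 + 5\right)^{2} = 132^{2} = 17424$)
$\frac{1}{a + J} = \frac{1}{-94780 + 17424} = \frac{1}{-77356} = - \frac{1}{77356}$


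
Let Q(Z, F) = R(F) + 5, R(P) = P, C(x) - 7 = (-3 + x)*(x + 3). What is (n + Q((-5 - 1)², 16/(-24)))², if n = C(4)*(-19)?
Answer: 616225/9 ≈ 68470.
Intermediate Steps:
C(x) = 7 + (-3 + x)*(3 + x) (C(x) = 7 + (-3 + x)*(x + 3) = 7 + (-3 + x)*(3 + x))
n = -266 (n = (-2 + 4²)*(-19) = (-2 + 16)*(-19) = 14*(-19) = -266)
Q(Z, F) = 5 + F (Q(Z, F) = F + 5 = 5 + F)
(n + Q((-5 - 1)², 16/(-24)))² = (-266 + (5 + 16/(-24)))² = (-266 + (5 + 16*(-1/24)))² = (-266 + (5 - ⅔))² = (-266 + 13/3)² = (-785/3)² = 616225/9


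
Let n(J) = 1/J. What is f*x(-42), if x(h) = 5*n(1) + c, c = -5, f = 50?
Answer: 0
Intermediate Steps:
x(h) = 0 (x(h) = 5/1 - 5 = 5*1 - 5 = 5 - 5 = 0)
f*x(-42) = 50*0 = 0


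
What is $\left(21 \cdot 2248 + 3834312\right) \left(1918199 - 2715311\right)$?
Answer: $-3094006170240$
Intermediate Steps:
$\left(21 \cdot 2248 + 3834312\right) \left(1918199 - 2715311\right) = \left(47208 + 3834312\right) \left(-797112\right) = 3881520 \left(-797112\right) = -3094006170240$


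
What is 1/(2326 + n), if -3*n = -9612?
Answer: 1/5530 ≈ 0.00018083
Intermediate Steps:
n = 3204 (n = -⅓*(-9612) = 3204)
1/(2326 + n) = 1/(2326 + 3204) = 1/5530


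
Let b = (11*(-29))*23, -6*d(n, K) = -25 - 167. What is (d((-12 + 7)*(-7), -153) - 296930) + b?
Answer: -304235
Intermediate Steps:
d(n, K) = 32 (d(n, K) = -(-25 - 167)/6 = -⅙*(-192) = 32)
b = -7337 (b = -319*23 = -7337)
(d((-12 + 7)*(-7), -153) - 296930) + b = (32 - 296930) - 7337 = -296898 - 7337 = -304235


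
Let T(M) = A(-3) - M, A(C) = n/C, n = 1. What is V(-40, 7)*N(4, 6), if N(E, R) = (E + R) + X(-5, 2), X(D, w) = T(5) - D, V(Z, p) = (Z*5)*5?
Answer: -29000/3 ≈ -9666.7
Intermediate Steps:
A(C) = 1/C
T(M) = -1/3 - M (T(M) = 1/(-3) - M = -1/3 - M)
V(Z, p) = 25*Z (V(Z, p) = (5*Z)*5 = 25*Z)
X(D, w) = -16/3 - D (X(D, w) = (-1/3 - 1*5) - D = (-1/3 - 5) - D = -16/3 - D)
N(E, R) = -1/3 + E + R (N(E, R) = (E + R) + (-16/3 - 1*(-5)) = (E + R) + (-16/3 + 5) = (E + R) - 1/3 = -1/3 + E + R)
V(-40, 7)*N(4, 6) = (25*(-40))*(-1/3 + 4 + 6) = -1000*29/3 = -29000/3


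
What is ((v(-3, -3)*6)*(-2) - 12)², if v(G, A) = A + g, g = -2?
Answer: 2304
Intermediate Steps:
v(G, A) = -2 + A (v(G, A) = A - 2 = -2 + A)
((v(-3, -3)*6)*(-2) - 12)² = (((-2 - 3)*6)*(-2) - 12)² = (-5*6*(-2) - 12)² = (-30*(-2) - 12)² = (60 - 12)² = 48² = 2304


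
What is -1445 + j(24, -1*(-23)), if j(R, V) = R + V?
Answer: -1398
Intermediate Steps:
-1445 + j(24, -1*(-23)) = -1445 + (24 - 1*(-23)) = -1445 + (24 + 23) = -1445 + 47 = -1398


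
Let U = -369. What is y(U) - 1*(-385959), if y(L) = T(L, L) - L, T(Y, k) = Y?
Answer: 385959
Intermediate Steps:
y(L) = 0 (y(L) = L - L = 0)
y(U) - 1*(-385959) = 0 - 1*(-385959) = 0 + 385959 = 385959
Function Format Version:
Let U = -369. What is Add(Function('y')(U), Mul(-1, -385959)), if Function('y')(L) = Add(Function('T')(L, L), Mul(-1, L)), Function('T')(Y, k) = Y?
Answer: 385959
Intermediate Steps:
Function('y')(L) = 0 (Function('y')(L) = Add(L, Mul(-1, L)) = 0)
Add(Function('y')(U), Mul(-1, -385959)) = Add(0, Mul(-1, -385959)) = Add(0, 385959) = 385959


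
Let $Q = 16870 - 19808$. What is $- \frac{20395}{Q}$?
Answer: $\frac{20395}{2938} \approx 6.9418$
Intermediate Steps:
$Q = -2938$
$- \frac{20395}{Q} = - \frac{20395}{-2938} = \left(-20395\right) \left(- \frac{1}{2938}\right) = \frac{20395}{2938}$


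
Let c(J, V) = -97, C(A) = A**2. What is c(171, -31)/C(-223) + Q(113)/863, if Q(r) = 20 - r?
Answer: -4708508/42916127 ≈ -0.10971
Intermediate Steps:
c(171, -31)/C(-223) + Q(113)/863 = -97/((-223)**2) + (20 - 1*113)/863 = -97/49729 + (20 - 113)*(1/863) = -97*1/49729 - 93*1/863 = -97/49729 - 93/863 = -4708508/42916127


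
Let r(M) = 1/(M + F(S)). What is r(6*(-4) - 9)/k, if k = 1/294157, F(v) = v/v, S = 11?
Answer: -294157/32 ≈ -9192.4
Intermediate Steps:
F(v) = 1
r(M) = 1/(1 + M) (r(M) = 1/(M + 1) = 1/(1 + M))
k = 1/294157 ≈ 3.3995e-6
r(6*(-4) - 9)/k = 1/((1 + (6*(-4) - 9))*(1/294157)) = 294157/(1 + (-24 - 9)) = 294157/(1 - 33) = 294157/(-32) = -1/32*294157 = -294157/32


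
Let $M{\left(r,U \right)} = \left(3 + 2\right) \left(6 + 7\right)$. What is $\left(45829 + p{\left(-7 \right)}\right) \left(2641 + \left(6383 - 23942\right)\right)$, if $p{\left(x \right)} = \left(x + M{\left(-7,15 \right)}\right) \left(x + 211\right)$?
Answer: $-860186798$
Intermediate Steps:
$M{\left(r,U \right)} = 65$ ($M{\left(r,U \right)} = 5 \cdot 13 = 65$)
$p{\left(x \right)} = \left(65 + x\right) \left(211 + x\right)$ ($p{\left(x \right)} = \left(x + 65\right) \left(x + 211\right) = \left(65 + x\right) \left(211 + x\right)$)
$\left(45829 + p{\left(-7 \right)}\right) \left(2641 + \left(6383 - 23942\right)\right) = \left(45829 + \left(13715 + \left(-7\right)^{2} + 276 \left(-7\right)\right)\right) \left(2641 + \left(6383 - 23942\right)\right) = \left(45829 + \left(13715 + 49 - 1932\right)\right) \left(2641 - 17559\right) = \left(45829 + 11832\right) \left(-14918\right) = 57661 \left(-14918\right) = -860186798$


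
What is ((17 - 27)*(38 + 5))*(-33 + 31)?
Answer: 860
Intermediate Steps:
((17 - 27)*(38 + 5))*(-33 + 31) = -10*43*(-2) = -430*(-2) = 860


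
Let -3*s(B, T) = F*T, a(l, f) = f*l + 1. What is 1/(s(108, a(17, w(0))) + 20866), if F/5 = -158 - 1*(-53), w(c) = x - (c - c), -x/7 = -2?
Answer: 1/62691 ≈ 1.5951e-5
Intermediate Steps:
x = 14 (x = -7*(-2) = 14)
w(c) = 14 (w(c) = 14 - (c - c) = 14 - 1*0 = 14 + 0 = 14)
F = -525 (F = 5*(-158 - 1*(-53)) = 5*(-158 + 53) = 5*(-105) = -525)
a(l, f) = 1 + f*l
s(B, T) = 175*T (s(B, T) = -(-175)*T = 175*T)
1/(s(108, a(17, w(0))) + 20866) = 1/(175*(1 + 14*17) + 20866) = 1/(175*(1 + 238) + 20866) = 1/(175*239 + 20866) = 1/(41825 + 20866) = 1/62691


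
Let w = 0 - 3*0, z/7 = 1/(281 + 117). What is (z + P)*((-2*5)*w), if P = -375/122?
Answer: 0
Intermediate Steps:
z = 7/398 (z = 7/(281 + 117) = 7/398 ≈ 0.017588)
w = 0 (w = 0 + 0 = 0)
P = -375/122 (P = -375*1/122 = -375/122 ≈ -3.0738)
(z + P)*((-2*5)*w) = (7/398 - 375/122)*(-2*5*0) = -(-370990)*0/12139 = -37099/12139*0 = 0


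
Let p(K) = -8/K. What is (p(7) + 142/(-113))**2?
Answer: 3602404/625681 ≈ 5.7576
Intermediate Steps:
(p(7) + 142/(-113))**2 = (-8/7 + 142/(-113))**2 = (-8*1/7 + 142*(-1/113))**2 = (-8/7 - 142/113)**2 = (-1898/791)**2 = 3602404/625681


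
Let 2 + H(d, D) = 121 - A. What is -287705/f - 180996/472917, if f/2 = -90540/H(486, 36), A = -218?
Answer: 3054642836851/5709054024 ≈ 535.05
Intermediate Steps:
H(d, D) = 337 (H(d, D) = -2 + (121 - 1*(-218)) = -2 + (121 + 218) = -2 + 339 = 337)
f = -181080/337 (f = 2*(-90540/337) = -181080/337 ≈ -537.33)
-287705/f - 180996/472917 = -287705/(-181080/337) - 180996/472917 = -287705*(-337/181080) - 180996*1/472917 = 19391317/36216 - 60332/157639 = 3054642836851/5709054024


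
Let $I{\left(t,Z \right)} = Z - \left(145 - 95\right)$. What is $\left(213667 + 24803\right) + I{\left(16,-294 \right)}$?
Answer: $238126$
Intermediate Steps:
$I{\left(t,Z \right)} = -50 + Z$ ($I{\left(t,Z \right)} = Z - 50 = -50 + Z$)
$\left(213667 + 24803\right) + I{\left(16,-294 \right)} = \left(213667 + 24803\right) - 344 = 238470 - 344 = 238126$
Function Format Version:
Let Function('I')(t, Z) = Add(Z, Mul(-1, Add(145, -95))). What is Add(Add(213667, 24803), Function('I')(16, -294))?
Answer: 238126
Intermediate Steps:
Function('I')(t, Z) = Add(-50, Z) (Function('I')(t, Z) = Add(Z, Mul(-1, 50)) = Add(Z, -50) = Add(-50, Z))
Add(Add(213667, 24803), Function('I')(16, -294)) = Add(Add(213667, 24803), Add(-50, -294)) = Add(238470, -344) = 238126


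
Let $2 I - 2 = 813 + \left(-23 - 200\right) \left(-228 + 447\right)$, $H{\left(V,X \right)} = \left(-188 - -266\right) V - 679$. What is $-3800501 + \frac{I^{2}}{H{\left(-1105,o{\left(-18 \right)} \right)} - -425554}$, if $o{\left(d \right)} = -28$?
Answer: $- \frac{1286596153064}{338685} \approx -3.7988 \cdot 10^{6}$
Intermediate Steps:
$H{\left(V,X \right)} = -679 + 78 V$ ($H{\left(V,X \right)} = \left(-188 + 266\right) V - 679 = 78 V - 679 = -679 + 78 V$)
$I = -24011$ ($I = 1 + \frac{813 + \left(-23 - 200\right) \left(-228 + 447\right)}{2} = 1 + \frac{813 - 48837}{2} = 1 + \frac{1}{2} \left(-48024\right) = 1 - 24012 = -24011$)
$-3800501 + \frac{I^{2}}{H{\left(-1105,o{\left(-18 \right)} \right)} - -425554} = -3800501 + \frac{\left(-24011\right)^{2}}{\left(-679 + 78 \left(-1105\right)\right) - -425554} = -3800501 + \frac{576528121}{\left(-679 - 86190\right) + 425554} = -3800501 + \frac{576528121}{-86869 + 425554} = -3800501 + \frac{576528121}{338685} = - \frac{1286596153064}{338685}$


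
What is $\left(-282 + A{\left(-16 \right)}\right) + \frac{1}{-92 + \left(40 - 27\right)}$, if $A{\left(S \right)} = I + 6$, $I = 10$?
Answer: $- \frac{21015}{79} \approx -266.01$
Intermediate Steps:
$A{\left(S \right)} = 16$ ($A{\left(S \right)} = 10 + 6 = 16$)
$\left(-282 + A{\left(-16 \right)}\right) + \frac{1}{-92 + \left(40 - 27\right)} = \left(-282 + 16\right) + \frac{1}{-92 + \left(40 - 27\right)} = -266 + \frac{1}{-92 + \left(40 - 27\right)} = -266 + \frac{1}{-92 + 13} = -266 + \frac{1}{-79} = -266 - \frac{1}{79} = - \frac{21015}{79}$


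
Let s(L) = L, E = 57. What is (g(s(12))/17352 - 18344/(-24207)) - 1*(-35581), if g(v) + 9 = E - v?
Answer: 415159932709/11667774 ≈ 35582.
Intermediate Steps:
g(v) = 48 - v (g(v) = -9 + (57 - v) = 48 - v)
(g(s(12))/17352 - 18344/(-24207)) - 1*(-35581) = ((48 - 1*12)/17352 - 18344/(-24207)) - 1*(-35581) = ((48 - 12)*(1/17352) - 18344*(-1/24207)) + 35581 = (36*(1/17352) + 18344/24207) + 35581 = (1/482 + 18344/24207) + 35581 = 8866015/11667774 + 35581 = 415159932709/11667774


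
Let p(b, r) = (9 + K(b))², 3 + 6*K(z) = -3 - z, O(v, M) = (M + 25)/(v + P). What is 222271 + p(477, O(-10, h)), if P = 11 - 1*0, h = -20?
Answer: 909533/4 ≈ 2.2738e+5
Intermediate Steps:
P = 11 (P = 11 + 0 = 11)
O(v, M) = (25 + M)/(11 + v) (O(v, M) = (M + 25)/(v + 11) = (25 + M)/(11 + v))
K(z) = -1 - z/6 (K(z) = -½ + (-3 - z)/6 = -½ + (-½ - z/6) = -1 - z/6)
p(b, r) = (8 - b/6)² (p(b, r) = (9 + (-1 - b/6))² = (8 - b/6)²)
222271 + p(477, O(-10, h)) = 222271 + (-48 + 477)²/36 = 222271 + (1/36)*429² = 222271 + (1/36)*184041 = 222271 + 20449/4 = 909533/4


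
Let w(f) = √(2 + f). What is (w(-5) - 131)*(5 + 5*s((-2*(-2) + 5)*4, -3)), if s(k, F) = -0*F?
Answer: -655 + 5*I*√3 ≈ -655.0 + 8.6602*I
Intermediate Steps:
s(k, F) = 0 (s(k, F) = -1*0 = 0)
(w(-5) - 131)*(5 + 5*s((-2*(-2) + 5)*4, -3)) = (√(2 - 5) - 131)*(5 + 5*0) = (√(-3) - 131)*(5 + 0) = (I*√3 - 131)*5 = (-131 + I*√3)*5 = -655 + 5*I*√3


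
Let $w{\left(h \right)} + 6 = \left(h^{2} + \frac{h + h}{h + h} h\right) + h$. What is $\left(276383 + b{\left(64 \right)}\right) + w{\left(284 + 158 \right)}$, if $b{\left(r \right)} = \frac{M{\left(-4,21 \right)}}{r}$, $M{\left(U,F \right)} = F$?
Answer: $\frac{30248021}{64} \approx 4.7263 \cdot 10^{5}$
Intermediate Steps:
$w{\left(h \right)} = -6 + h^{2} + 2 h$ ($w{\left(h \right)} = -6 + \left(\left(h^{2} + \frac{h + h}{h + h} h\right) + h\right) = -6 + \left(\left(h^{2} + \frac{2 h}{2 h} h\right) + h\right) = -6 + \left(\left(h^{2} + 2 h \frac{1}{2 h} h\right) + h\right) = -6 + \left(\left(h^{2} + 1 h\right) + h\right) = -6 + \left(\left(h^{2} + h\right) + h\right) = -6 + \left(\left(h + h^{2}\right) + h\right) = -6 + \left(h^{2} + 2 h\right) = -6 + h^{2} + 2 h$)
$b{\left(r \right)} = \frac{21}{r}$
$\left(276383 + b{\left(64 \right)}\right) + w{\left(284 + 158 \right)} = \left(276383 + \frac{21}{64}\right) + \left(-6 + \left(284 + 158\right)^{2} + 2 \left(284 + 158\right)\right) = \left(276383 + 21 \cdot \frac{1}{64}\right) + \left(-6 + 442^{2} + 2 \cdot 442\right) = \left(276383 + \frac{21}{64}\right) + \left(-6 + 195364 + 884\right) = \frac{17688533}{64} + 196242 = \frac{30248021}{64}$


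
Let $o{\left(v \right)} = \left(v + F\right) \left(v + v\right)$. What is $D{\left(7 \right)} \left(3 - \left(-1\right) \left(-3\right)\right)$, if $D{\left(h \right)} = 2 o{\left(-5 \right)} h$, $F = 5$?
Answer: $0$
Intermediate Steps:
$o{\left(v \right)} = 2 v \left(5 + v\right)$ ($o{\left(v \right)} = \left(v + 5\right) \left(v + v\right) = \left(5 + v\right) 2 v = 2 v \left(5 + v\right)$)
$D{\left(h \right)} = 0$ ($D{\left(h \right)} = 2 \cdot 2 \left(-5\right) \left(5 - 5\right) h = 2 \cdot 2 \left(-5\right) 0 h = 2 \cdot 0 h = 0 h = 0$)
$D{\left(7 \right)} \left(3 - \left(-1\right) \left(-3\right)\right) = 0 \left(3 - \left(-1\right) \left(-3\right)\right) = 0 \left(3 - 3\right) = 0 \cdot 0 = 0$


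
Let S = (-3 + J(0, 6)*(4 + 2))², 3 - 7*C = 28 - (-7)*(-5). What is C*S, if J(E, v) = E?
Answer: 90/7 ≈ 12.857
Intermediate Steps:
C = 10/7 (C = 3/7 - (28 - (-7)*(-5))/7 = 3/7 - (28 - 1*35)/7 = 3/7 - (28 - 35)/7 = 3/7 - ⅐*(-7) = 3/7 + 1 = 10/7 ≈ 1.4286)
S = 9 (S = (-3 + 0*(4 + 2))² = (-3 + 0*6)² = (-3 + 0)² = (-3)² = 9)
C*S = (10/7)*9 = 90/7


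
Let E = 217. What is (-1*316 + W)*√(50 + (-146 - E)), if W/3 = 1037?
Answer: 2795*I*√313 ≈ 49449.0*I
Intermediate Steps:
W = 3111 (W = 3*1037 = 3111)
(-1*316 + W)*√(50 + (-146 - E)) = (-1*316 + 3111)*√(50 + (-146 - 1*217)) = (-316 + 3111)*√(50 + (-146 - 217)) = 2795*√(50 - 363) = 2795*√(-313) = 2795*(I*√313) = 2795*I*√313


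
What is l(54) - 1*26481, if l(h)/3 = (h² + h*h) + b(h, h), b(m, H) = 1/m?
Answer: -161729/18 ≈ -8984.9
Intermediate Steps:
l(h) = 3/h + 6*h² (l(h) = 3*((h² + h*h) + 1/h) = 3*((h² + h²) + 1/h) = 3*(2*h² + 1/h) = 3*(1/h + 2*h²) = 3/h + 6*h²)
l(54) - 1*26481 = 3*(1 + 2*54³)/54 - 1*26481 = 3*(1/54)*(1 + 2*157464) - 26481 = 3*(1/54)*(1 + 314928) - 26481 = 3*(1/54)*314929 - 26481 = 314929/18 - 26481 = -161729/18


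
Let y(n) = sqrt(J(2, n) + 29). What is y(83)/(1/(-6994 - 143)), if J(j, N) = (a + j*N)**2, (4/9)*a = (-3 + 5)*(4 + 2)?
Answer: -21411*sqrt(4142) ≈ -1.3780e+6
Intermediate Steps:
a = 27 (a = 9*((-3 + 5)*(4 + 2))/4 = 9*(2*6)/4 = (9/4)*12 = 27)
J(j, N) = (27 + N*j)**2 (J(j, N) = (27 + j*N)**2 = (27 + N*j)**2)
y(n) = sqrt(29 + (27 + 2*n)**2) (y(n) = sqrt((27 + n*2)**2 + 29) = sqrt((27 + 2*n)**2 + 29) = sqrt(29 + (27 + 2*n)**2))
y(83)/(1/(-6994 - 143)) = sqrt(29 + (27 + 2*83)**2)/(1/(-6994 - 143)) = sqrt(29 + (27 + 166)**2)/(1/(-7137)) = sqrt(29 + 193**2)/(-1/7137) = sqrt(29 + 37249)*(-7137) = sqrt(37278)*(-7137) = (3*sqrt(4142))*(-7137) = -21411*sqrt(4142)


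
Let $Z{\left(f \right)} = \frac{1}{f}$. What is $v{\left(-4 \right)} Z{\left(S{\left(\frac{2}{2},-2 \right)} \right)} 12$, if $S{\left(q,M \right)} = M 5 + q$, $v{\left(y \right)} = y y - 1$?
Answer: $-20$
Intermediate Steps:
$v{\left(y \right)} = -1 + y^{2}$ ($v{\left(y \right)} = y^{2} - 1 = -1 + y^{2}$)
$S{\left(q,M \right)} = q + 5 M$ ($S{\left(q,M \right)} = 5 M + q = q + 5 M$)
$v{\left(-4 \right)} Z{\left(S{\left(\frac{2}{2},-2 \right)} \right)} 12 = \frac{-1 + \left(-4\right)^{2}}{\frac{2}{2} + 5 \left(-2\right)} 12 = \frac{-1 + 16}{2 \cdot \frac{1}{2} - 10} \cdot 12 = \frac{15}{1 - 10} \cdot 12 = \frac{15}{-9} \cdot 12 = 15 \left(- \frac{1}{9}\right) 12 = \left(- \frac{5}{3}\right) 12 = -20$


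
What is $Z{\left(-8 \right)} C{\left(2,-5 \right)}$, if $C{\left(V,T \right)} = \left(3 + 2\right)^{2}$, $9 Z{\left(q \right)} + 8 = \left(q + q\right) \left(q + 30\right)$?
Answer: $-1000$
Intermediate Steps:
$Z{\left(q \right)} = - \frac{8}{9} + \frac{2 q \left(30 + q\right)}{9}$ ($Z{\left(q \right)} = - \frac{8}{9} + \frac{\left(q + q\right) \left(q + 30\right)}{9} = - \frac{8}{9} + \frac{2 q \left(30 + q\right)}{9}$)
$C{\left(V,T \right)} = 25$ ($C{\left(V,T \right)} = 5^{2} = 25$)
$Z{\left(-8 \right)} C{\left(2,-5 \right)} = \left(- \frac{8}{9} + \frac{2 \left(-8\right)^{2}}{9} + \frac{20}{3} \left(-8\right)\right) 25 = \left(- \frac{8}{9} + \frac{2}{9} \cdot 64 - \frac{160}{3}\right) 25 = \left(- \frac{8}{9} + \frac{128}{9} - \frac{160}{3}\right) 25 = \left(-40\right) 25 = -1000$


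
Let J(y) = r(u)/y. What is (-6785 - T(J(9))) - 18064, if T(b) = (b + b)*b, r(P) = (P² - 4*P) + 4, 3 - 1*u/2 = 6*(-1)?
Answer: -2143841/81 ≈ -26467.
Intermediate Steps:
u = 18 (u = 6 - 12*(-1) = 6 - 2*(-6) = 6 + 12 = 18)
r(P) = 4 + P² - 4*P
J(y) = 256/y (J(y) = (4 + 18² - 4*18)/y = (4 + 324 - 72)/y = 256/y)
T(b) = 2*b² (T(b) = (2*b)*b = 2*b²)
(-6785 - T(J(9))) - 18064 = (-6785 - 2*(256/9)²) - 18064 = (-6785 - 2*65536/81) - 18064 = (-6785 - 1*131072/81) - 18064 = (-6785 - 131072/81) - 18064 = -680657/81 - 18064 = -2143841/81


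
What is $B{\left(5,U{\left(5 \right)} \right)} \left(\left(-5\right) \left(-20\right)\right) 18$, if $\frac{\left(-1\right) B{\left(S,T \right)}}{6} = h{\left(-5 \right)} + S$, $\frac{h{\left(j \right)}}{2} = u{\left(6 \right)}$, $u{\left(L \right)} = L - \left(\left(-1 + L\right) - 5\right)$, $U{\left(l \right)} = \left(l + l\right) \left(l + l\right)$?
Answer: $-183600$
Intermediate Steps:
$U{\left(l \right)} = 4 l^{2}$ ($U{\left(l \right)} = 2 l 2 l = 4 l^{2}$)
$u{\left(L \right)} = 6$ ($u{\left(L \right)} = L - \left(-6 + L\right) = 6$)
$h{\left(j \right)} = 12$ ($h{\left(j \right)} = 2 \cdot 6 = 12$)
$B{\left(S,T \right)} = -72 - 6 S$ ($B{\left(S,T \right)} = - 6 \left(12 + S\right) = -72 - 6 S$)
$B{\left(5,U{\left(5 \right)} \right)} \left(\left(-5\right) \left(-20\right)\right) 18 = \left(-72 - 30\right) \left(\left(-5\right) \left(-20\right)\right) 18 = \left(-72 - 30\right) 100 \cdot 18 = \left(-102\right) 100 \cdot 18 = \left(-10200\right) 18 = -183600$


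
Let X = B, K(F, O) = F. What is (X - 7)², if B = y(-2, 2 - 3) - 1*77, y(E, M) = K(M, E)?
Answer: 7225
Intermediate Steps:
y(E, M) = M
B = -78 (B = (2 - 3) - 1*77 = -1 - 77 = -78)
X = -78
(X - 7)² = (-78 - 7)² = (-85)² = 7225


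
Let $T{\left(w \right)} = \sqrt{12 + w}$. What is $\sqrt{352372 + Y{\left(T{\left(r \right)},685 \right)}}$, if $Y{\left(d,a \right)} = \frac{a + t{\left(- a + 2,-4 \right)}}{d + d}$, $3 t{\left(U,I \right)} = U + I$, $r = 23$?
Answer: $\frac{2 \sqrt{107913925 + 1995 \sqrt{35}}}{35} \approx 593.64$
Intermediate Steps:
$t{\left(U,I \right)} = \frac{I}{3} + \frac{U}{3}$ ($t{\left(U,I \right)} = \frac{U + I}{3} = \frac{I + U}{3} = \frac{I}{3} + \frac{U}{3}$)
$Y{\left(d,a \right)} = \frac{- \frac{2}{3} + \frac{2 a}{3}}{2 d}$ ($Y{\left(d,a \right)} = \frac{a + \left(\frac{1}{3} \left(-4\right) + \frac{- a + 2}{3}\right)}{d + d} = \frac{a + \left(- \frac{4}{3} + \frac{2 - a}{3}\right)}{2 d} = \left(a - \left(\frac{2}{3} + \frac{a}{3}\right)\right) \frac{1}{2 d} = \left(- \frac{2}{3} + \frac{2 a}{3}\right) \frac{1}{2 d} = \frac{- \frac{2}{3} + \frac{2 a}{3}}{2 d}$)
$\sqrt{352372 + Y{\left(T{\left(r \right)},685 \right)}} = \sqrt{352372 + \frac{-1 + 685}{3 \sqrt{12 + 23}}} = \sqrt{352372 + \frac{1}{3} \frac{1}{\sqrt{35}} \cdot 684} = \sqrt{352372 + \frac{1}{3} \frac{\sqrt{35}}{35} \cdot 684} = \sqrt{352372 + \frac{228 \sqrt{35}}{35}}$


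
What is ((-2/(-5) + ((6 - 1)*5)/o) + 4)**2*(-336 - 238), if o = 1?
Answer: -12403566/25 ≈ -4.9614e+5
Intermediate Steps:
((-2/(-5) + ((6 - 1)*5)/o) + 4)**2*(-336 - 238) = ((-2/(-5) + ((6 - 1)*5)/1) + 4)**2*(-336 - 238) = ((-2*(-1/5) + (5*5)*1) + 4)**2*(-574) = ((2/5 + 25*1) + 4)**2*(-574) = ((2/5 + 25) + 4)**2*(-574) = (127/5 + 4)**2*(-574) = (147/5)**2*(-574) = (21609/25)*(-574) = -12403566/25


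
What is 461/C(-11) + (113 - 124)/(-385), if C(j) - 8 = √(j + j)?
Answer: 64583/1505 - 461*I*√22/86 ≈ 42.912 - 25.143*I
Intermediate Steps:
C(j) = 8 + √2*√j (C(j) = 8 + √(j + j) = 8 + √(2*j) = 8 + √2*√j)
461/C(-11) + (113 - 124)/(-385) = 461/(8 + √2*√(-11)) + (113 - 124)/(-385) = 461/(8 + √2*(I*√11)) - 11*(-1/385) = 461/(8 + I*√22) + 1/35 = 1/35 + 461/(8 + I*√22)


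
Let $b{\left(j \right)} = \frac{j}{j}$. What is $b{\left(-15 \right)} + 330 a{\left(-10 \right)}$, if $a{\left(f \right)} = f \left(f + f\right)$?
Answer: $66001$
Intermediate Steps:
$b{\left(j \right)} = 1$
$a{\left(f \right)} = 2 f^{2}$ ($a{\left(f \right)} = f 2 f = 2 f^{2}$)
$b{\left(-15 \right)} + 330 a{\left(-10 \right)} = 1 + 330 \cdot 2 \left(-10\right)^{2} = 1 + 330 \cdot 2 \cdot 100 = 1 + 330 \cdot 200 = 1 + 66000 = 66001$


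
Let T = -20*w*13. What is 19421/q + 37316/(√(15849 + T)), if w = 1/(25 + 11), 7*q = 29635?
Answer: 135947/29635 + 1473*√8911/469 ≈ 301.07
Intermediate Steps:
q = 29635/7 (q = (⅐)*29635 = 29635/7 ≈ 4233.6)
w = 1/36 ≈ 0.027778
T = -65/9 (T = -20*1/36*13 = -5/9*13 = -65/9 ≈ -7.2222)
19421/q + 37316/(√(15849 + T)) = 19421/(29635/7) + 37316/(√(15849 - 65/9)) = 19421*(7/29635) + 37316/(√(142576/9)) = 135947/29635 + 37316/((4*√8911/3)) = 135947/29635 + 37316*(3*√8911/35644) = 135947/29635 + 1473*√8911/469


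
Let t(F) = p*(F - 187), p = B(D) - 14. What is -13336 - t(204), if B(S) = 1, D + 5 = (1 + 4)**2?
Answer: -13115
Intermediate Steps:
D = 20 (D = -5 + (1 + 4)**2 = -5 + 5**2 = -5 + 25 = 20)
p = -13 (p = 1 - 14 = -13)
t(F) = 2431 - 13*F (t(F) = -13*(F - 187) = -13*(-187 + F) = 2431 - 13*F)
-13336 - t(204) = -13336 - (2431 - 13*204) = -13336 - (2431 - 2652) = -13336 - 1*(-221) = -13336 + 221 = -13115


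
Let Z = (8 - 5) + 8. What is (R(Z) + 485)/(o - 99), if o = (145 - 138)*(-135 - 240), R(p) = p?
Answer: -124/681 ≈ -0.18209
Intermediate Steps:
Z = 11 (Z = 3 + 8 = 11)
o = -2625 (o = 7*(-375) = -2625)
(R(Z) + 485)/(o - 99) = (11 + 485)/(-2625 - 99) = 496/(-2724) = 496*(-1/2724) = -124/681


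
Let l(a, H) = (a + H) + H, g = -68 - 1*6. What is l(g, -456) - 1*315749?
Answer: -316735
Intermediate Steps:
g = -74 (g = -68 - 6 = -74)
l(a, H) = a + 2*H (l(a, H) = (H + a) + H = a + 2*H)
l(g, -456) - 1*315749 = (-74 + 2*(-456)) - 1*315749 = (-74 - 912) - 315749 = -986 - 315749 = -316735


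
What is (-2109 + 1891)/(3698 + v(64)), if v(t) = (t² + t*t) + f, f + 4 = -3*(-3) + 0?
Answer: -218/11895 ≈ -0.018327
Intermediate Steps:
f = 5 (f = -4 + (-3*(-3) + 0) = -4 + (9 + 0) = -4 + 9 = 5)
v(t) = 5 + 2*t² (v(t) = (t² + t*t) + 5 = (t² + t²) + 5 = 2*t² + 5 = 5 + 2*t²)
(-2109 + 1891)/(3698 + v(64)) = (-2109 + 1891)/(3698 + (5 + 2*64²)) = -218/(3698 + (5 + 2*4096)) = -218/(3698 + (5 + 8192)) = -218/(3698 + 8197) = -218/11895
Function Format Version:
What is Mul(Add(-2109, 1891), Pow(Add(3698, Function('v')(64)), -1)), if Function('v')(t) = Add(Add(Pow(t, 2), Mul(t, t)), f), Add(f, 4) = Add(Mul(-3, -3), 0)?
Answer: Rational(-218, 11895) ≈ -0.018327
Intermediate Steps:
f = 5 (f = Add(-4, Add(Mul(-3, -3), 0)) = Add(-4, Add(9, 0)) = Add(-4, 9) = 5)
Function('v')(t) = Add(5, Mul(2, Pow(t, 2))) (Function('v')(t) = Add(Add(Pow(t, 2), Mul(t, t)), 5) = Add(Add(Pow(t, 2), Pow(t, 2)), 5) = Add(Mul(2, Pow(t, 2)), 5) = Add(5, Mul(2, Pow(t, 2))))
Mul(Add(-2109, 1891), Pow(Add(3698, Function('v')(64)), -1)) = Mul(Add(-2109, 1891), Pow(Add(3698, Add(5, Mul(2, Pow(64, 2)))), -1)) = Mul(-218, Pow(Add(3698, Add(5, Mul(2, 4096))), -1)) = Mul(-218, Pow(Add(3698, Add(5, 8192)), -1)) = Mul(-218, Pow(Add(3698, 8197), -1)) = Mul(-218, Pow(11895, -1)) = Mul(-218, Rational(1, 11895)) = Rational(-218, 11895)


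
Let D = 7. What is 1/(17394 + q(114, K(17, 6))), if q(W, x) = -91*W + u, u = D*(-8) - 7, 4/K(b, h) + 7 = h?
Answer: 1/6957 ≈ 0.00014374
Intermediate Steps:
K(b, h) = 4/(-7 + h)
u = -63 (u = 7*(-8) - 7 = -56 - 7 = -63)
q(W, x) = -63 - 91*W (q(W, x) = -91*W - 63 = -63 - 91*W)
1/(17394 + q(114, K(17, 6))) = 1/(17394 + (-63 - 91*114)) = 1/(17394 + (-63 - 10374)) = 1/(17394 - 10437) = 1/6957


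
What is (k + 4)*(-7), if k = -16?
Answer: 84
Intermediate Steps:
(k + 4)*(-7) = (-16 + 4)*(-7) = -12*(-7) = 84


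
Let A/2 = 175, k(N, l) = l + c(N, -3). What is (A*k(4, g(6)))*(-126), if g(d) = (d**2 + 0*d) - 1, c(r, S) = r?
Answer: -1719900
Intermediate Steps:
g(d) = -1 + d**2 (g(d) = (d**2 + 0) - 1 = d**2 - 1 = -1 + d**2)
k(N, l) = N + l (k(N, l) = l + N = N + l)
A = 350 (A = 2*175 = 350)
(A*k(4, g(6)))*(-126) = (350*(4 + (-1 + 6**2)))*(-126) = (350*(4 + (-1 + 36)))*(-126) = (350*(4 + 35))*(-126) = (350*39)*(-126) = 13650*(-126) = -1719900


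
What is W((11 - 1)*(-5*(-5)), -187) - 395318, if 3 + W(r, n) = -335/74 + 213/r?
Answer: -1828376622/4625 ≈ -3.9532e+5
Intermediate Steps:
W(r, n) = -557/74 + 213/r (W(r, n) = -3 + (-335/74 + 213/r) = -557/74 + 213/r)
W((11 - 1)*(-5*(-5)), -187) - 395318 = (-557/74 + 213/(((11 - 1)*(-5*(-5))))) - 395318 = (-557/74 + 213/((10*25))) - 395318 = (-557/74 + 213/250) - 395318 = -30872/4625 - 395318 = -1828376622/4625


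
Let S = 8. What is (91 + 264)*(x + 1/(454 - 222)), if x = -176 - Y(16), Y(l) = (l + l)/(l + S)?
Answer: -43814455/696 ≈ -62952.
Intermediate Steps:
Y(l) = 2*l/(8 + l) (Y(l) = (l + l)/(l + 8) = (2*l)/(8 + l) = 2*l/(8 + l))
x = -532/3 (x = -176 - 2*16/(8 + 16) = -176 - 2*16/24 = -176 - 1*4/3 = -176 - 4/3 = -532/3 ≈ -177.33)
(91 + 264)*(x + 1/(454 - 222)) = (91 + 264)*(-532/3 + 1/(454 - 222)) = 355*(-532/3 + 1/232) = 355*(-123421/696) = -43814455/696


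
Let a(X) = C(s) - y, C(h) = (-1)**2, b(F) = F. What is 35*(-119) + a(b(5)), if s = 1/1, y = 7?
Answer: -4171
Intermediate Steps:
s = 1
C(h) = 1
a(X) = -6 (a(X) = 1 - 1*7 = 1 - 7 = -6)
35*(-119) + a(b(5)) = 35*(-119) - 6 = -4165 - 6 = -4171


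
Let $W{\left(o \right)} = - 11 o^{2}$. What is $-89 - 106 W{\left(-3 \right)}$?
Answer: $10405$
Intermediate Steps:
$-89 - 106 W{\left(-3 \right)} = -89 - 106 \left(- 11 \left(-3\right)^{2}\right) = -89 - 106 \left(\left(-11\right) 9\right) = -89 - -10494 = -89 + 10494 = 10405$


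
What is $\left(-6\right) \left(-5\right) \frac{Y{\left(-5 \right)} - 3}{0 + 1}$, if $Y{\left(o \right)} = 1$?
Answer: $-60$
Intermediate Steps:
$\left(-6\right) \left(-5\right) \frac{Y{\left(-5 \right)} - 3}{0 + 1} = \left(-6\right) \left(-5\right) \frac{1 - 3}{0 + 1} = 30 \left(- \frac{2}{1}\right) = 30 \left(\left(-2\right) 1\right) = 30 \left(-2\right) = -60$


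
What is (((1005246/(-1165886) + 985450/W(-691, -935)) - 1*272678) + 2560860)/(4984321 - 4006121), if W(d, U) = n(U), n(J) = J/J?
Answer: 1908340356353/570234842600 ≈ 3.3466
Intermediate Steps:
n(J) = 1
W(d, U) = 1
(((1005246/(-1165886) + 985450/W(-691, -935)) - 1*272678) + 2560860)/(4984321 - 4006121) = (((1005246/(-1165886) + 985450/1) - 1*272678) + 2560860)/(4984321 - 4006121) = (((1005246*(-1/1165886) + 985450*1) - 272678) + 2560860)/978200 = (((-502623/582943 + 985450) - 272678) + 2560860)*(1/978200) = ((574460676727/582943 - 272678) + 2560860)*(1/978200) = (415504945373/582943 + 2560860)*(1/978200) = (1908340356353/582943)*(1/978200) = 1908340356353/570234842600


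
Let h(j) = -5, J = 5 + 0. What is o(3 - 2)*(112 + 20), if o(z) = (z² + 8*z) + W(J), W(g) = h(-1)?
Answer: 528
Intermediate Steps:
J = 5
W(g) = -5
o(z) = -5 + z² + 8*z (o(z) = (z² + 8*z) - 5 = -5 + z² + 8*z)
o(3 - 2)*(112 + 20) = (-5 + (3 - 2)² + 8*(3 - 2))*(112 + 20) = (-5 + 1² + 8*1)*132 = (-5 + 1 + 8)*132 = 4*132 = 528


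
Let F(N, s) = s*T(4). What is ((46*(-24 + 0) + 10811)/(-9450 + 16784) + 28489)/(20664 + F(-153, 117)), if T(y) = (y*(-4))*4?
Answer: 208948033/96632784 ≈ 2.1623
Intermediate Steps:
T(y) = -16*y (T(y) = -4*y*4 = -16*y)
F(N, s) = -64*s (F(N, s) = s*(-16*4) = s*(-64) = -64*s)
((46*(-24 + 0) + 10811)/(-9450 + 16784) + 28489)/(20664 + F(-153, 117)) = ((46*(-24 + 0) + 10811)/(-9450 + 16784) + 28489)/(20664 - 64*117) = ((46*(-24) + 10811)/7334 + 28489)/(20664 - 7488) = ((-1104 + 10811)*(1/7334) + 28489)/13176 = (9707*(1/7334) + 28489)*(1/13176) = (9707/7334 + 28489)*(1/13176) = (208948033/7334)*(1/13176) = 208948033/96632784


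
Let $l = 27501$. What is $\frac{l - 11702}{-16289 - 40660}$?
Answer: $- \frac{15799}{56949} \approx -0.27742$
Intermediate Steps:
$\frac{l - 11702}{-16289 - 40660} = \frac{27501 - 11702}{-16289 - 40660} = \frac{15799}{-56949} = 15799 \left(- \frac{1}{56949}\right) = - \frac{15799}{56949}$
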